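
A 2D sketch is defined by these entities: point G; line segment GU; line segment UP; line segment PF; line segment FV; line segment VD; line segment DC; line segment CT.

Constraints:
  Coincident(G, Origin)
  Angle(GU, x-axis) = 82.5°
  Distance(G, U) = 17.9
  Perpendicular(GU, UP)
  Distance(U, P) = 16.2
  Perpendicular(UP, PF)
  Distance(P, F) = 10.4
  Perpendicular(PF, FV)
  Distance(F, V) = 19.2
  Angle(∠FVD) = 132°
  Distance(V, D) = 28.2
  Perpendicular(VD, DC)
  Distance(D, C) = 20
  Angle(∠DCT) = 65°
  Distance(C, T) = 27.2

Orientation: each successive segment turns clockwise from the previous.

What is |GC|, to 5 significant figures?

42.422

∠FVD = 132.0° gives VD at 124.50° from the x-axis; with |VD| = 28.2, D = (-17.968, 31.068). VD is perpendicular to DC, so DC runs at 34.500°; with |DC| = 20.0, C = (-1.4855, 42.396). Then |GC| = |C − G| = 42.422.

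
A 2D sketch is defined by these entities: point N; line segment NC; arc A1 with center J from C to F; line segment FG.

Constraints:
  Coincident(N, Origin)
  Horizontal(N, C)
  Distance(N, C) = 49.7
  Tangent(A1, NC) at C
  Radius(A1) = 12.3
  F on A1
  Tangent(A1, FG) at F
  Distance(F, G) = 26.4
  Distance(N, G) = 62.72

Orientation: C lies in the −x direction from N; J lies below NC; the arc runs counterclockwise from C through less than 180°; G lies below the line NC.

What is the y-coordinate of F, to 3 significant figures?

-18.4

Checks: |JF| = 12.30 ✓; ∠(JF, FG) = 90.00° ✓; |FG| = 26.40 ✓; |NG| = 62.72 ✓.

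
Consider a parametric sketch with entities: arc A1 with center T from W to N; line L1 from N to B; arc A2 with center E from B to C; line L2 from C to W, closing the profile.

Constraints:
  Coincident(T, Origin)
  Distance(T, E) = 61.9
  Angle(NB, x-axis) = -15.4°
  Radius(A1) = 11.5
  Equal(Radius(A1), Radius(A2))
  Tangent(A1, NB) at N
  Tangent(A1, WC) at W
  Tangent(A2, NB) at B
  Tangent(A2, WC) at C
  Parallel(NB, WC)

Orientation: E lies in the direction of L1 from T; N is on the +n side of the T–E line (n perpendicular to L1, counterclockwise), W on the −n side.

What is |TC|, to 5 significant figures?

62.959

The slot axis is L1's direction at -15.4°, so u = (cos -15.4°, sin -15.4°) = (0.96410, -0.26556) and n = (−sin -15.4°, cos -15.4°) = (0.26556, 0.96410). T is at the origin and E lies 61.9 along u from T, so E = 61.9·u = (59.678, -16.438). Tangency of A1 to both parallel lines with radius 11.5 puts N and W at T ± 11.5·n: N = (3.0539, 11.087), W = (-3.0539, -11.087). Equal radii place B and C the same way about E: B = E + 11.5·n = (62.731, -5.3508), C = E − 11.5·n = (56.624, -27.525). Then |TC| = |C − T| = 62.959.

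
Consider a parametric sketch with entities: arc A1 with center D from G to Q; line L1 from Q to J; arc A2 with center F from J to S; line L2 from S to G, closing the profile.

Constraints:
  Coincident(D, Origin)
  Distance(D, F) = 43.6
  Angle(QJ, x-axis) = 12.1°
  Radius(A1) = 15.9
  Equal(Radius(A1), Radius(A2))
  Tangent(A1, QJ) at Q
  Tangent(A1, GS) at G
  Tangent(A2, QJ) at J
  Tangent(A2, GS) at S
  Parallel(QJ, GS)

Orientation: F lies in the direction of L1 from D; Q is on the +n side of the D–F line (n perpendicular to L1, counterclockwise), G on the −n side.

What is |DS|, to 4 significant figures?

46.41

The slot axis is L1's direction at 12.1°, so u = (cos 12.1°, sin 12.1°) = (0.9778, 0.2096) and n = (−sin 12.1°, cos 12.1°) = (-0.2096, 0.9778). D is at the origin and F lies 43.6 along u from D, so F = 43.6·u = (42.63, 9.139). Tangency of A1 to both parallel lines with radius 15.9 puts Q and G at D ± 15.9·n: Q = (-3.333, 15.55), G = (3.333, -15.55). Equal radii place J and S the same way about F: J = F + 15.9·n = (39.30, 24.69), S = F − 15.9·n = (45.96, -6.407). Then |DS| = |S − D| = 46.41.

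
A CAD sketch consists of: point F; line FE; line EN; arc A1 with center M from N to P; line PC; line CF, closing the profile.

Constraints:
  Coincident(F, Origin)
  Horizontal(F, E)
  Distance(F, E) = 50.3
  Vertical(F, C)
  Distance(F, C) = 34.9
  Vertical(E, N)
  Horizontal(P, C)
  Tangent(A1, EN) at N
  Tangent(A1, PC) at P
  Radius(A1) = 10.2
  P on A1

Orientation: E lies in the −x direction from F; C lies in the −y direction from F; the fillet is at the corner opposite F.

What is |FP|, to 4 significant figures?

53.16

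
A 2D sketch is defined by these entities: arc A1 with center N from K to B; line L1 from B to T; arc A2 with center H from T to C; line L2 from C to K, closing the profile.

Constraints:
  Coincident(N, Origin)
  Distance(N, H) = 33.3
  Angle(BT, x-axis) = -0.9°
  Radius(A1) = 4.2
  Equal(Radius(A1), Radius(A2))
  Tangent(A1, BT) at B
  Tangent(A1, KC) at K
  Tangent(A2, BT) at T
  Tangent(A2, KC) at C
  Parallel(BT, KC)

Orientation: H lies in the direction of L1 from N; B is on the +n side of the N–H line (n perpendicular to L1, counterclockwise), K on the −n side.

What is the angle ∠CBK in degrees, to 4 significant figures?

75.84°

Tangency of A1 to both parallel lines with radius 4.2 puts B and K at N ± 4.2·n: B = (0.06597, 4.199), K = (-0.06597, -4.199). Equal radii place T and C the same way about H: T = H + 4.2·n = (33.36, 3.676), C = H − 4.2·n = (33.23, -4.723). Then cos ∠CBK = BC·BK / (|BC||BK|), giving 75.84°.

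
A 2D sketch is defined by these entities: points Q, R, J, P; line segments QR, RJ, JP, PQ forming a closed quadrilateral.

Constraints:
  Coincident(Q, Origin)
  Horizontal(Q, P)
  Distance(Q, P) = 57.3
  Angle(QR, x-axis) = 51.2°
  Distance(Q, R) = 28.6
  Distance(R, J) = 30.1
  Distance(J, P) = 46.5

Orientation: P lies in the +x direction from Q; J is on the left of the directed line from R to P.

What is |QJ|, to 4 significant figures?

58.57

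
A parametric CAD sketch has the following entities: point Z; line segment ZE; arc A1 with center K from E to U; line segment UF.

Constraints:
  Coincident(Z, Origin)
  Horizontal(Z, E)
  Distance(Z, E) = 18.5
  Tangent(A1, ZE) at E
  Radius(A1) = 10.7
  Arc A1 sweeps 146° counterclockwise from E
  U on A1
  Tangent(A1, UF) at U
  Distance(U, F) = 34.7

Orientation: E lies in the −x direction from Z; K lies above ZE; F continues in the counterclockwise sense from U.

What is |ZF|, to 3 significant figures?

56.8

On A1, E sits at bearing -90° from K; a 146° counterclockwise sweep puts U at bearing 56°, so U = K + 10.7·(cos 56°, sin 56°) = (-12.5, 19.6). The tangent condition forces KU to be normal to UF, so UF runs along (−sin 56°, cos 56°); with |UF| = 34.7, F = (-41.3, 39.0). Then |ZF| = |F − Z| = 56.8.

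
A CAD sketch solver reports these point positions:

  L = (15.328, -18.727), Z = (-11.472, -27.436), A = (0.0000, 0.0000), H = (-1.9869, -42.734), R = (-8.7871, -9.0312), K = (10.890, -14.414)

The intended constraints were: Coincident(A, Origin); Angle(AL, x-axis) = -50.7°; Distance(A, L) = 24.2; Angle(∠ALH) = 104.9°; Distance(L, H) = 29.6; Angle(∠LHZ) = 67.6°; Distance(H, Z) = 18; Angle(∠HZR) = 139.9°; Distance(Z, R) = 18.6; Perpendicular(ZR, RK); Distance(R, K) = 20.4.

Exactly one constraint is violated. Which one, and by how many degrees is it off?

Perpendicular(ZR, RK) — off by 7.00°.

A = (0.00, 0.00) ✓; AL at -50.70° ✓; |AL| = 24.20 ✓; ∠ALH = 104.9° ✓; |LH| = 29.60 ✓; ∠LHZ = 67.60° ✓; |HZ| = 18.00 ✓; ∠HZR = 139.9° ✓; |ZR| = 18.60 ✓; ∠(ZR, RK) = 97.00° ✗; |RK| = 20.40 ✓.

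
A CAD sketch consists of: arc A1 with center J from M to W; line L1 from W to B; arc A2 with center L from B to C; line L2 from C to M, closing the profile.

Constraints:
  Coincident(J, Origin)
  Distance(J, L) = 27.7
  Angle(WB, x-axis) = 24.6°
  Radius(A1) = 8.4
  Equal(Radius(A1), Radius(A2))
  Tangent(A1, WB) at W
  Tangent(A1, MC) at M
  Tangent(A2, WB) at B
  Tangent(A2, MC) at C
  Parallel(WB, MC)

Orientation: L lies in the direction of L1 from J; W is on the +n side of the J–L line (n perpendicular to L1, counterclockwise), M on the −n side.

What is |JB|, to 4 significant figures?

28.95

The slot axis is L1's direction at 24.6°, so u = (cos 24.6°, sin 24.6°) = (0.9092, 0.4163) and n = (−sin 24.6°, cos 24.6°) = (-0.4163, 0.9092). J is at the origin and L lies 27.7 along u from J, so L = 27.7·u = (25.19, 11.53). Tangency of A1 to both parallel lines with radius 8.4 puts W and M at J ± 8.4·n: W = (-3.497, 7.638), M = (3.497, -7.638). Equal radii place B and C the same way about L: B = L + 8.4·n = (21.69, 19.17), C = L − 8.4·n = (28.68, 3.893). Then |JB| = |B − J| = 28.95.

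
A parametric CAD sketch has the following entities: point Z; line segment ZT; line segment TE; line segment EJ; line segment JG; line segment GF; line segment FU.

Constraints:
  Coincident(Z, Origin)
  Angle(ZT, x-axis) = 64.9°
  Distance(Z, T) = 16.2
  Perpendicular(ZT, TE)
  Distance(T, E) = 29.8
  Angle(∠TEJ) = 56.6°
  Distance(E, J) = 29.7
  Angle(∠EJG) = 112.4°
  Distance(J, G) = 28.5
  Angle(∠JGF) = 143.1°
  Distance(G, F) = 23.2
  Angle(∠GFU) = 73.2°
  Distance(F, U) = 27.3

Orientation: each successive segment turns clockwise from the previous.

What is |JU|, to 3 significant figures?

39.2

Z is at the origin; ZT runs at 64.9° with length 16.2, so T = (6.87, 14.7). ZT ⟂ TE, so TE runs at -25.1°; with |TE| = 29.8, E = (33.9, 2.03). ∠TEJ = 56.6° gives EJ at -148° from the x-axis; with |EJ| = 29.7, J = (8.53, -13.5). ∠EJG = 112.4° gives JG at 144° from the x-axis; with |JG| = 28.5, G = (-14.5, 3.30). ∠JGF = 143.1° gives GF at 107° from the x-axis; with |GF| = 23.2, F = (-21.3, 25.5). ∠GFU = 73.2° gives FU at 0.200° from the x-axis; with |FU| = 27.3, U = (6.02, 25.6). Then |JU| = |U − J| = 39.2.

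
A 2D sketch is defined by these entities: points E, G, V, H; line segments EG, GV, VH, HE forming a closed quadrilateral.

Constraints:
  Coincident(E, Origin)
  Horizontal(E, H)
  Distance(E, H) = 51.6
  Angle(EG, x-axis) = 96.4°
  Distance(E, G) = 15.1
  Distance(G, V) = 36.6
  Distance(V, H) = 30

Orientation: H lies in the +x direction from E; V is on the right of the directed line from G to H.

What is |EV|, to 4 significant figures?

26.33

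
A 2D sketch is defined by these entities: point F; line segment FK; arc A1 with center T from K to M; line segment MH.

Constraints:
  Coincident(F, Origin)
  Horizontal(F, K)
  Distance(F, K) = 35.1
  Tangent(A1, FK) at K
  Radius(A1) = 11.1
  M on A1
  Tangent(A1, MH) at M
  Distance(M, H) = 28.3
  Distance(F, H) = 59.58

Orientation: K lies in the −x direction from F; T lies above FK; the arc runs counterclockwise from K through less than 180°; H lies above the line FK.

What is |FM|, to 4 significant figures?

31.96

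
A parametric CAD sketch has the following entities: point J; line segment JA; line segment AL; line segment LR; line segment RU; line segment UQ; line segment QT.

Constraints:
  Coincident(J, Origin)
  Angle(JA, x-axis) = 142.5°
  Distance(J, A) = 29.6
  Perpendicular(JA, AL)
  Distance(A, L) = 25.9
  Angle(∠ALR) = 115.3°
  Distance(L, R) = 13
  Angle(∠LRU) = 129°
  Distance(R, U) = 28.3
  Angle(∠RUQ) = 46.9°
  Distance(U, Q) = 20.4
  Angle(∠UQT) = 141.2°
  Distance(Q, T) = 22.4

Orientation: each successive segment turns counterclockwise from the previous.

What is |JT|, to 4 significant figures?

37.62

∠RUQ = 46.9° gives UQ at 121.3° from the x-axis; with |UQ| = 20.4, Q = (-16.20, -2.447). ∠UQT = 141.2° gives QT at 160.1° from the x-axis; with |QT| = 22.4, T = (-37.27, 5.177). Then |JT| = |T − J| = 37.62.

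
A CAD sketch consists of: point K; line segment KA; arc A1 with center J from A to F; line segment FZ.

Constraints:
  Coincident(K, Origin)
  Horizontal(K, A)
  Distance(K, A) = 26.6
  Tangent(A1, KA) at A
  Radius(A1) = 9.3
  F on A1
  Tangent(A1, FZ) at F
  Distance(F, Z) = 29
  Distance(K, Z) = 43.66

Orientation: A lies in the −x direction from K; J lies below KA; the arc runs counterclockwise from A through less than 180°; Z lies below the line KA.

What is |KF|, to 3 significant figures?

37.3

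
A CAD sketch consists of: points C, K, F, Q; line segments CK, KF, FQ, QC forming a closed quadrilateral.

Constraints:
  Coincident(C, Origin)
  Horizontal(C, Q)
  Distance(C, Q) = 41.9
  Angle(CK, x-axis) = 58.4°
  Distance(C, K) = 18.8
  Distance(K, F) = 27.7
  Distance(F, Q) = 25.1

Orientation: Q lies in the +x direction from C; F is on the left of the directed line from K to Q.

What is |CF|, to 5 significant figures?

43.713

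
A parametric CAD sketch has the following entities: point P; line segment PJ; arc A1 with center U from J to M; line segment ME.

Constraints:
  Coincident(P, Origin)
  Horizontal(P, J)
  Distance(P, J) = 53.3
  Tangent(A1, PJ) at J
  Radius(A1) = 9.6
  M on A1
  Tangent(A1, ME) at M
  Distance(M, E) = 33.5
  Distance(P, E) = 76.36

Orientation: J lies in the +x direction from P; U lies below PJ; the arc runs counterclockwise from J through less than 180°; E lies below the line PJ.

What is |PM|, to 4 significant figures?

47.52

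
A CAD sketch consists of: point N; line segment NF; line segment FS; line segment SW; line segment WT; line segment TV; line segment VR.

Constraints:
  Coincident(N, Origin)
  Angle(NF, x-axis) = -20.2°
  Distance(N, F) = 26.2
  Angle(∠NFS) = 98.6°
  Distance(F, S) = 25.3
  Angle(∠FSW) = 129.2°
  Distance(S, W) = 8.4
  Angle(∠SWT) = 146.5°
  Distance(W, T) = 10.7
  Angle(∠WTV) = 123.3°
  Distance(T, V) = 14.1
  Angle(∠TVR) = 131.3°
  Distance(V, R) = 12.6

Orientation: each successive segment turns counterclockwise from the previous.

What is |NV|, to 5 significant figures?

24.632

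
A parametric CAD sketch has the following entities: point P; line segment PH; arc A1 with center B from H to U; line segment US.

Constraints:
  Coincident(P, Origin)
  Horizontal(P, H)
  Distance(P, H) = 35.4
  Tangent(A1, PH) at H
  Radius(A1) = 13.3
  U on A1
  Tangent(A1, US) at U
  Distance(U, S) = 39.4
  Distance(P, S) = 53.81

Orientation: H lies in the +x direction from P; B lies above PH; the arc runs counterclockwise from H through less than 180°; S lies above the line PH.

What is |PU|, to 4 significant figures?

50.30

Checks: |BU| = 13.30 ✓; ∠(BU, US) = 90.00° ✓; |US| = 39.40 ✓; |PS| = 53.81 ✓.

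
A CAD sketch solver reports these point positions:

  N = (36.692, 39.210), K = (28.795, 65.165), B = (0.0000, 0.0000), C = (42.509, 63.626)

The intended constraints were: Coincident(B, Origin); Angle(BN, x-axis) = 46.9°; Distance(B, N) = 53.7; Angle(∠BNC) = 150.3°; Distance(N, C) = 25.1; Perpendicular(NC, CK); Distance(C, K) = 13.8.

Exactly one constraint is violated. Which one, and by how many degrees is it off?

Perpendicular(NC, CK) — off by 7.00°.

B = (0.00, 0.00) ✓; BN at 46.90° ✓; |BN| = 53.70 ✓; ∠BNC = 150.3° ✓; |NC| = 25.10 ✓; ∠(NC, CK) = 97.00° ✗; |CK| = 13.80 ✓.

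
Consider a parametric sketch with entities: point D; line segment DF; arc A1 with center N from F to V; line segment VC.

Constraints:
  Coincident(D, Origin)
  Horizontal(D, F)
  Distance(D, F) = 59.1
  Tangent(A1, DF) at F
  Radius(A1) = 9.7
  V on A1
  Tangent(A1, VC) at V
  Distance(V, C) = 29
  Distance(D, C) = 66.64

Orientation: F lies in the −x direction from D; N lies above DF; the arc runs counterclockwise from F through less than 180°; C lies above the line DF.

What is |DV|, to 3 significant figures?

50.7

Checks: D = (0.00, 0.00) ✓; |NV| = 9.700 ✓; ∠(NV, VC) = 90.00° ✓; |VC| = 29.00 ✓; |DC| = 66.64 ✓.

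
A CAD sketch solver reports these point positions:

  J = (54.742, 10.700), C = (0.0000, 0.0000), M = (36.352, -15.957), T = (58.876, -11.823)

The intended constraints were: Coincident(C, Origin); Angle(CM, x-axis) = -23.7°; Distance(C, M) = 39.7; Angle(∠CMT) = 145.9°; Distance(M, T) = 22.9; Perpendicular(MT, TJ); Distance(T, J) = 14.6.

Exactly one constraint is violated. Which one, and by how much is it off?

Distance(T, J) = 14.6 — off by 8.30.

C = (0.00, 0.00) ✓; CM at -23.70° ✓; |CM| = 39.70 ✓; ∠CMT = 145.9° ✓; |MT| = 22.90 ✓; ∠(MT, TJ) = 90.00° ✓; |TJ| = 22.90 ✗.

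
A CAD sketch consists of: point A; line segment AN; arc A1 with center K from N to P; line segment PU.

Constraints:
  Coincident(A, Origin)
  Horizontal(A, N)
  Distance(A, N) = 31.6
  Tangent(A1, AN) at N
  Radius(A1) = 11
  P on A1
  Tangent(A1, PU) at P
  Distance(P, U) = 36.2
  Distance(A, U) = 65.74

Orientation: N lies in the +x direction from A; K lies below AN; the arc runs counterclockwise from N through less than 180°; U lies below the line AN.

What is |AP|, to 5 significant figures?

29.780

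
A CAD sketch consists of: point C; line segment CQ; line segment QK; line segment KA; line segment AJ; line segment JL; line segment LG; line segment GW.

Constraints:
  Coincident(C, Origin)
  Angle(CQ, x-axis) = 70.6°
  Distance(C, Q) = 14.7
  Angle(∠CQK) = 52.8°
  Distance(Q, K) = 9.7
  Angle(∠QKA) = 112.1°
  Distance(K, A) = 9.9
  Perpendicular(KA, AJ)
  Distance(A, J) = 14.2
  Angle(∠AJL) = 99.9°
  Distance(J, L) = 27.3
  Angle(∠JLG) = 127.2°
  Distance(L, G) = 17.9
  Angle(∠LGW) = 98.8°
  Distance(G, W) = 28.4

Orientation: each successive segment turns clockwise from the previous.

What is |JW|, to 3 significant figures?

39.3

∠JLG = 127.2° gives LG at 12.6° from the x-axis; with |LG| = 17.9, G = (21.7, 34.4). ∠LGW = 98.8° gives GW at -68.6° from the x-axis; with |GW| = 28.4, W = (32.1, 7.94). Then |JW| = |W − J| = 39.3.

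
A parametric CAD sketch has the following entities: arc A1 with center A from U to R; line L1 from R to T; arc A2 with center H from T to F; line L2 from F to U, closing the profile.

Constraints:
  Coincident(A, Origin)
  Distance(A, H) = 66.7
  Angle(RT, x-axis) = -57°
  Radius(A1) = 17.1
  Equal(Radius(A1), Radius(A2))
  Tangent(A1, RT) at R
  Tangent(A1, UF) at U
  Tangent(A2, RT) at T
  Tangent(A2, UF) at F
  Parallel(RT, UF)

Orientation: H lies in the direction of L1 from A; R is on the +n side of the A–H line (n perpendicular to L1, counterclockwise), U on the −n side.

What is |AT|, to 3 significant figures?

68.9

The slot axis is L1's direction at -57.0°, so u = (cos -57.0°, sin -57.0°) = (0.545, -0.839) and n = (−sin -57.0°, cos -57.0°) = (0.839, 0.545). A is at the origin and H lies 66.7 along u from A, so H = 66.7·u = (36.3, -55.9). Tangency of A1 to both parallel lines with radius 17.1 puts R and U at A ± 17.1·n: R = (14.3, 9.31), U = (-14.3, -9.31). Equal radii place T and F the same way about H: T = H + 17.1·n = (50.7, -46.6), F = H − 17.1·n = (22.0, -65.3). Then |AT| = |T − A| = 68.9.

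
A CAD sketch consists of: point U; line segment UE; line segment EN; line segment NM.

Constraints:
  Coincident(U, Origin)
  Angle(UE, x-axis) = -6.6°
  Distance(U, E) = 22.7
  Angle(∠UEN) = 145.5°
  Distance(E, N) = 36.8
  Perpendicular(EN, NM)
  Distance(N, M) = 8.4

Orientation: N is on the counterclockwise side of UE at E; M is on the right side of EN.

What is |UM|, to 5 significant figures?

59.439

∠UEN = 145.5°, so EN runs at -6.6° + (180° − 145.5°) = 27.900° from the x-axis; with |EN| = 36.8, N = E + 36.8·(cos 27.900°, sin 27.900°) = (55.072, 14.611). The perpendicularity gives NM at right angles to EN; with |NM| = 8.4 on the right of EN, M = N + 8.4·(0.46793, -0.88377) = (59.003, 7.1871). Then |UM| = |M − U| = 59.439.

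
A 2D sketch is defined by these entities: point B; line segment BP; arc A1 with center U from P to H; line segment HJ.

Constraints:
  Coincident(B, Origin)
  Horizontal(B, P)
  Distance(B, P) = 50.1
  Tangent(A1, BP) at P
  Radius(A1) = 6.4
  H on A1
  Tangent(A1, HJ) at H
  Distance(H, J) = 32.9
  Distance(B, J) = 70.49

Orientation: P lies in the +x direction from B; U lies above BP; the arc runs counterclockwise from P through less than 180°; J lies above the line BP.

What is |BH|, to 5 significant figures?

56.794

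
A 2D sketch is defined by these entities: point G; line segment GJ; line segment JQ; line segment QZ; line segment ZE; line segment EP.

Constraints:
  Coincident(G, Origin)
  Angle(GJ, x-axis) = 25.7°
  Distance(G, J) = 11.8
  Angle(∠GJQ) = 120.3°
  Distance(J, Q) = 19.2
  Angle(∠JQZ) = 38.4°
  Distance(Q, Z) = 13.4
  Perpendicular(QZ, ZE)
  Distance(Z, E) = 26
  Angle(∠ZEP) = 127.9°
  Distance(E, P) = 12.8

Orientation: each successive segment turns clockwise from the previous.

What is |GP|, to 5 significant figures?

34.710

QZ is perpendicular to ZE, so ZE runs at 94.400°; with |ZE| = 26.0, E = (11.195, 19.276). ∠ZEP = 127.9° gives EP at 42.300° from the x-axis; with |EP| = 12.8, P = (20.662, 27.891). Then |GP| = |P − G| = 34.710.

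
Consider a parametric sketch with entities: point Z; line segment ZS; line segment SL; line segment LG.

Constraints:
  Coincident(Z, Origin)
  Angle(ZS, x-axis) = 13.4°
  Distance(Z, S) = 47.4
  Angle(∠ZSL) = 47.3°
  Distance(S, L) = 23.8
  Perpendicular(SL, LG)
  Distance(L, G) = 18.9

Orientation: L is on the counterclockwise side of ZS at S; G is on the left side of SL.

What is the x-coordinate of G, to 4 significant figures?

15.81

Z is at the origin; ZS runs at 13.4° with length 47.4, so S = 47.4·(cos 13.4°, sin 13.4°) = (46.11, 10.98). ∠ZSL = 47.3°, so SL runs at 13.4° + (180° − 47.3°) = 146.1° from the x-axis; with |SL| = 23.8, L = S + 23.8·(cos 146.1°, sin 146.1°) = (26.36, 24.26). SL ⟂ LG; with |LG| = 18.9 on the left of SL, G = L + 18.9·(-0.5577, -0.8300) = (15.81, 8.572). So G.x = 15.81.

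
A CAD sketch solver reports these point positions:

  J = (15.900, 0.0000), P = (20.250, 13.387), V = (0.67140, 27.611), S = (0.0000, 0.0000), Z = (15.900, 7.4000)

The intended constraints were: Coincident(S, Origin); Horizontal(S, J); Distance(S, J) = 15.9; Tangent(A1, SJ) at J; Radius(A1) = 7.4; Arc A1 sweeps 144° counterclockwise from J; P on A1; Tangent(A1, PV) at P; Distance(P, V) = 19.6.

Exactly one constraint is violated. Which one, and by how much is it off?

Distance(P, V) = 19.6 — off by 4.60.

S = (0.00, 0.00) ✓; S.y = 0.00, J.y = 0.00 ✓; |SJ| = 15.90 ✓; ∠(ZJ, JS) = 90.00° ✓; |ZJ| = 7.400 ✓; bearing(Z→P) − bearing(Z→J) = 144.0° ✓; |ZP| = 7.400 ✓; ∠(ZP, PV) = 90.00° ✓; |PV| = 24.20 ✗.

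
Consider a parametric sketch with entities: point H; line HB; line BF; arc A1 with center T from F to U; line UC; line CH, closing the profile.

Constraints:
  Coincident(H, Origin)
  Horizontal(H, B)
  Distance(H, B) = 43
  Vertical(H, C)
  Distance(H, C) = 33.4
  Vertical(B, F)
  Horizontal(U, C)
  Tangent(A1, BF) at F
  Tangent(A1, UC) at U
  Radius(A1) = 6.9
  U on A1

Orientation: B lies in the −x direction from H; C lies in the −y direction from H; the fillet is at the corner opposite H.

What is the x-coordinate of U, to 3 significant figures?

-36.1

H is at the origin; HB is horizontal with |HB| = 43.0 and B on the −x side, so B = (-43.0, 0.00). H and C share the same x with |HC| = 33.4 and C on the −y side, so C = (0.00, -33.4). The virtual corner opposite H is at (-43.0, -33.4). A1 meets BF tangentially, so TF is at right angles to BF and since A1 is tangent to UC there, TU ⟂ UC, with radius 6.9, so the center T sits 6.9 in from both sides at T = (-36.1, -26.5). That places the tangent points at F = (-43.0, -26.5) on BF and U = (-36.1, -33.4) on UC. So U.x = -36.1.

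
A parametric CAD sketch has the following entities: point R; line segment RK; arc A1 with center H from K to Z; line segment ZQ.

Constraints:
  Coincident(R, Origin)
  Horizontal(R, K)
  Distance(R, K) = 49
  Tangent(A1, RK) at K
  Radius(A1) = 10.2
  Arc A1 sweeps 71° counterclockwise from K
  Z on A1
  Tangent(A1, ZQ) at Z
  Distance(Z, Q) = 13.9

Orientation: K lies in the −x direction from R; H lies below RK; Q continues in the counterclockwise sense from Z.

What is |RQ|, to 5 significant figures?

66.267

R is at the origin; RK is horizontal with |RK| = 49.0 and K on the −x side, so K = (-49.000, 0.0000). A1 meets RK tangentially, so HK is at right angles to RK, so H = K + (0, -10.2) = (-49.000, -10.200). On A1, K sits at bearing 90° from H; a 71° counterclockwise sweep puts Z at bearing 161°, so Z = H + 10.2·(cos 161°, sin 161°) = (-58.644, -6.8792). Tangency of A1 to ZQ means the radius HZ is perpendicular to ZQ, so ZQ runs along (−sin 161°, cos 161°); with |ZQ| = 13.9, Q = (-63.170, -20.022). Then |RQ| = |Q − R| = 66.267.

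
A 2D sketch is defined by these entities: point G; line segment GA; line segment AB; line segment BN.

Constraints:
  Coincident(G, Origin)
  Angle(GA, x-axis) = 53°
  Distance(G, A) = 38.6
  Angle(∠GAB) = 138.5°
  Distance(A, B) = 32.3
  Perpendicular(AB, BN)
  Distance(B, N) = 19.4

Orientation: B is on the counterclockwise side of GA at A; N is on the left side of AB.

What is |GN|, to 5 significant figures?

61.521

∠GAB = 138.5°, so AB runs at 53.0° + (180° − 138.5°) = 94.500° from the x-axis; with |AB| = 32.3, B = A + 32.3·(cos 94.500°, sin 94.500°) = (20.696, 63.028). AB is perpendicular to BN; with |BN| = 19.4 on the left of AB, N = B + 19.4·(-0.99692, -0.078459) = (1.3556, 61.506). Then |GN| = |N − G| = 61.521.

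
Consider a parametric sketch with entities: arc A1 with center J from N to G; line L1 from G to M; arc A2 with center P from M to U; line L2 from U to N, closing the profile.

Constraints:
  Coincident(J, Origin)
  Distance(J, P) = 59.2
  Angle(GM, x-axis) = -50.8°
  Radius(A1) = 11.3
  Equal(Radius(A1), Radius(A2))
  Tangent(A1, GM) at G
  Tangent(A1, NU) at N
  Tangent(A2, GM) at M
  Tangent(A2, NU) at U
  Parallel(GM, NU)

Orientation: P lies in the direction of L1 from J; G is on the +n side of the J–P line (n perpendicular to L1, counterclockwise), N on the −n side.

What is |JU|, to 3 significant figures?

60.3

The slot axis is L1's direction at -50.8°, so u = (cos -50.8°, sin -50.8°) = (0.632, -0.775) and n = (−sin -50.8°, cos -50.8°) = (0.775, 0.632). J is at the origin and P lies 59.2 along u from J, so P = 59.2·u = (37.4, -45.9). Tangency of A1 to both parallel lines with radius 11.3 puts G and N at J ± 11.3·n: G = (8.76, 7.14), N = (-8.76, -7.14). Equal radii place M and U the same way about P: M = P + 11.3·n = (46.2, -38.7), U = P − 11.3·n = (28.7, -53.0). Then |JU| = |U − J| = 60.3.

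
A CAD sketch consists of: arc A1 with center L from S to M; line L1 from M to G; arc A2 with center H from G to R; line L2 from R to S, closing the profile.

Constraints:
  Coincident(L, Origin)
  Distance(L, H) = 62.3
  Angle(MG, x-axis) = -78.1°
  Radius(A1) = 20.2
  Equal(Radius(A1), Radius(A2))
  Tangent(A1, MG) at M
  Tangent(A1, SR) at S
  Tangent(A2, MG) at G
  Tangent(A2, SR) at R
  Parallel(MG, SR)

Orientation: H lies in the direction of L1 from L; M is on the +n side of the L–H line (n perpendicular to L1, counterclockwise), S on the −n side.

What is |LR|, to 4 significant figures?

65.49

The slot axis is L1's direction at -78.1°, so u = (cos -78.1°, sin -78.1°) = (0.2062, -0.9785) and n = (−sin -78.1°, cos -78.1°) = (0.9785, 0.2062). L is at the origin and H lies 62.3 along u from L, so H = 62.3·u = (12.85, -60.96). Tangency of A1 to both parallel lines with radius 20.2 puts M and S at L ± 20.2·n: M = (19.77, 4.165), S = (-19.77, -4.165). Equal radii place G and R the same way about H: G = H + 20.2·n = (32.61, -56.80), R = H − 20.2·n = (-6.919, -65.13). Then |LR| = |R − L| = 65.49.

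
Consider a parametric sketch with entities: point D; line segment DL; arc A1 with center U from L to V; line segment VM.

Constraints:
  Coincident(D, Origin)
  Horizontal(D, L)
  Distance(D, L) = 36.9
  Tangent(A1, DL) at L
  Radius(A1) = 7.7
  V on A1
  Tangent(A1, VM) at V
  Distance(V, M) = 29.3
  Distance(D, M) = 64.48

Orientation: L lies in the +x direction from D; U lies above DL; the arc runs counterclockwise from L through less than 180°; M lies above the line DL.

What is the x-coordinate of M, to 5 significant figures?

56.777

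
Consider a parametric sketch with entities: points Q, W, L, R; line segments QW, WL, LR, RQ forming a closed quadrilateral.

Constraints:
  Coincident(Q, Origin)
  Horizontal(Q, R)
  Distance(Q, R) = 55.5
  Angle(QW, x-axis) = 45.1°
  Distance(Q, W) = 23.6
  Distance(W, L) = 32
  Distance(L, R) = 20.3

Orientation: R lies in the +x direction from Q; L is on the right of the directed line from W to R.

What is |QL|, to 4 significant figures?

37.76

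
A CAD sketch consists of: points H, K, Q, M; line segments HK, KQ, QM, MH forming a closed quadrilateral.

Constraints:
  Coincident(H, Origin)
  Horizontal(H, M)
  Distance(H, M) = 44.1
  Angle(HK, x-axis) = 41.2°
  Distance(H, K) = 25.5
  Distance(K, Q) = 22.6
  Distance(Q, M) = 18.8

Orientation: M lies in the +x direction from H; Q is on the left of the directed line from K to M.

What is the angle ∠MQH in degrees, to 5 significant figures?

73.214°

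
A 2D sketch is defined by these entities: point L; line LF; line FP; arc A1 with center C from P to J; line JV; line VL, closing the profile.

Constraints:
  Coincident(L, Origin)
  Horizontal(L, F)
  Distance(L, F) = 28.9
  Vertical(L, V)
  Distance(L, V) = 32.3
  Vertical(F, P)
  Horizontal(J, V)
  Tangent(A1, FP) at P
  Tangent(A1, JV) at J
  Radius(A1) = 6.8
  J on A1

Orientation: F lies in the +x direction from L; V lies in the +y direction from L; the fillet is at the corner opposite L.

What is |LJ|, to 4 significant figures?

39.14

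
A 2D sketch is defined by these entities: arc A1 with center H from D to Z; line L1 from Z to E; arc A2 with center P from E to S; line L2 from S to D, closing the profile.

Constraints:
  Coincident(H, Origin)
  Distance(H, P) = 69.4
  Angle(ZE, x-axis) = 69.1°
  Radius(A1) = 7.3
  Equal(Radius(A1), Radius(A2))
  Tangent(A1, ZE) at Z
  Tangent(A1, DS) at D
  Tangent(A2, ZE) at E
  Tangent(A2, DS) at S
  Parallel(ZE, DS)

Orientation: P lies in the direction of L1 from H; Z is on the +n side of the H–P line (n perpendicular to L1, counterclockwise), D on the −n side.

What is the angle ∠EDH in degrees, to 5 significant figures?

78.120°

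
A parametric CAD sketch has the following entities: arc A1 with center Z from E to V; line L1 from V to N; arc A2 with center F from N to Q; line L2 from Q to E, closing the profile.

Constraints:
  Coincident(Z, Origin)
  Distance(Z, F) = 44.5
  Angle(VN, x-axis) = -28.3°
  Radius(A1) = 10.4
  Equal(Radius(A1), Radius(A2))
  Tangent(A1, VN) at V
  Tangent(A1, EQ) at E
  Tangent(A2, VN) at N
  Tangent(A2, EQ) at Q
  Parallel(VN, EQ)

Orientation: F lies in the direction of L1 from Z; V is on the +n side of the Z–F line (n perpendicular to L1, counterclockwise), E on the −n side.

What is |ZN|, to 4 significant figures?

45.70

The slot axis is L1's direction at -28.3°, so u = (cos -28.3°, sin -28.3°) = (0.8805, -0.4741) and n = (−sin -28.3°, cos -28.3°) = (0.4741, 0.8805). Z is at the origin and F lies 44.5 along u from Z, so F = 44.5·u = (39.18, -21.10). Tangency of A1 to both parallel lines with radius 10.4 puts V and E at Z ± 10.4·n: V = (4.931, 9.157), E = (-4.931, -9.157). Equal radii place N and Q the same way about F: N = F + 10.4·n = (44.11, -11.94), Q = F − 10.4·n = (34.25, -30.25). Then |ZN| = |N − Z| = 45.70.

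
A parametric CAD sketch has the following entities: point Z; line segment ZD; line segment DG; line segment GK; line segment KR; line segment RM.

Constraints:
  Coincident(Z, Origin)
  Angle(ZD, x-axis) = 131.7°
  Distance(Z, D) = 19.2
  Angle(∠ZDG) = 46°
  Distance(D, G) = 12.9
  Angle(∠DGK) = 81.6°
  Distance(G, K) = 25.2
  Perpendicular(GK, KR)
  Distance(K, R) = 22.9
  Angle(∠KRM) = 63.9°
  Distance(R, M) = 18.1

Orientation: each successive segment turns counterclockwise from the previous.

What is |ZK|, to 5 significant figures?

11.857

Z is at the origin; ZD runs at 131.7° with length 19.2, so D = (-12.772, 14.335). ∠ZDG = 46.0° gives DG at -94.300° from the x-axis; with |DG| = 12.9, G = (-13.740, 1.4718). ∠DGK = 81.6° gives GK at 4.1000° from the x-axis; with |GK| = 25.2, K = (11.396, 3.2735). Then |ZK| = |K − Z| = 11.857.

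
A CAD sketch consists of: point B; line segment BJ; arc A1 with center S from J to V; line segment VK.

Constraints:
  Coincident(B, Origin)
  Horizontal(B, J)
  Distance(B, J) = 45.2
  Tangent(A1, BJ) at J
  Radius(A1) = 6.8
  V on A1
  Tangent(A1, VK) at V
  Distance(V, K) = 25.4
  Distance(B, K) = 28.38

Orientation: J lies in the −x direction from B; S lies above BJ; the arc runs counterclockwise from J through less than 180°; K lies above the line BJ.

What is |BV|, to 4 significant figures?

40.76

B is at the origin; BJ is horizontal with |BJ| = 45.2 and J on the −x side, so J = (-45.20, 0.000). Tangency of A1 to BJ means the radius SJ is perpendicular to BJ, so S = J + (0, 6.8) = (-45.20, 6.800). Since SV ⟂ VK (tangency), |SK| = √(6.8² + 25.4²) = 26.29 regardless of where V sits on A1. So K lies on both circle(B, 28.38) and circle(S, 26.29); the above-BJ intersection is K = (-21.60, 18.40). V is the foot of the tangent from K: V = (-40.72, 1.682).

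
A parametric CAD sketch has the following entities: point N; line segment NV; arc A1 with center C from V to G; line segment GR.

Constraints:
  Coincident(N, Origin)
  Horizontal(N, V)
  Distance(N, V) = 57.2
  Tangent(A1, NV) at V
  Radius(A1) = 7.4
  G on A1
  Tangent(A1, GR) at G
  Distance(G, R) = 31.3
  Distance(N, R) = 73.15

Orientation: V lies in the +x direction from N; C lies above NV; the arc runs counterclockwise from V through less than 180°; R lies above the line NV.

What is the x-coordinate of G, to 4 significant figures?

64.57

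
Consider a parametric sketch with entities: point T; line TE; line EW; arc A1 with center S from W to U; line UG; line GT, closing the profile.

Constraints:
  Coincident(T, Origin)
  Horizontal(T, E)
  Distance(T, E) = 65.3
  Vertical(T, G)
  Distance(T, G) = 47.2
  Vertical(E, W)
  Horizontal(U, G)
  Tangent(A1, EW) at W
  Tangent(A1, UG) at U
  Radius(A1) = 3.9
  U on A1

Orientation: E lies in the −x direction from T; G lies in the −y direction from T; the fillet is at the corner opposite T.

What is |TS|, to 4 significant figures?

75.13

T is at the origin; TE is horizontal with |TE| = 65.3 and E on the −x side, so E = (-65.30, 0.000). TG is vertical with |TG| = 47.2 and G on the −y side, so G = (0.000, -47.20). The virtual corner opposite T is at (-65.30, -47.20). The tangent condition forces SW to be normal to EW and since A1 is tangent to UG there, SU ⟂ UG, with radius 3.9, so the center S sits 3.9 in from both sides at S = (-61.40, -43.30). Then |TS| = |S − T| = 75.13.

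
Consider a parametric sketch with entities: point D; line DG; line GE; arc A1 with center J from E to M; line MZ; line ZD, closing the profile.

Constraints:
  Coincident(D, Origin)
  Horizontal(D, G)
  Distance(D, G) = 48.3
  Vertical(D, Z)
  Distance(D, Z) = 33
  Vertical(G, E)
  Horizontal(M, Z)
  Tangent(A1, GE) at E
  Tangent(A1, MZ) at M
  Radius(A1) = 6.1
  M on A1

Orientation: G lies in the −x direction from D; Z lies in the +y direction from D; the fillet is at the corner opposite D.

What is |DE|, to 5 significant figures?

55.286

D is at the origin; DG is horizontal with |DG| = 48.3 and G on the −x side, so G = (-48.300, 0.0000). D and Z share the same x with |DZ| = 33.0 and Z on the +y side, so Z = (0.0000, 33.000). The virtual corner opposite D is at (-48.300, 33.000). Since A1 is tangent to GE there, JE ⟂ GE and A1 meets MZ tangentially, so JM is at right angles to MZ, with radius 6.1, so the center J sits 6.1 in from both sides at J = (-42.200, 26.900). That places the tangent points at E = (-48.300, 26.900) on GE and M = (-42.200, 33.000) on MZ. Then |DE| = |E − D| = 55.286.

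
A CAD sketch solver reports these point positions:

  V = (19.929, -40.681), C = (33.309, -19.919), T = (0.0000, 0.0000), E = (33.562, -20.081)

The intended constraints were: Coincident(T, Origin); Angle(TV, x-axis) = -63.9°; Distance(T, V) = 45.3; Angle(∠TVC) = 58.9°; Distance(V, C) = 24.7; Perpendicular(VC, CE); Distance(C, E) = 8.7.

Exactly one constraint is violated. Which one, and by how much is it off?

Distance(C, E) = 8.7 — off by 8.40.

T = (0.00, 0.00) ✓; TV at -63.90° ✓; |TV| = 45.30 ✓; ∠TVC = 58.90° ✓; |VC| = 24.70 ✓; ∠(VC, CE) = 89.83° ✓; |CE| = 0.3004 ✗.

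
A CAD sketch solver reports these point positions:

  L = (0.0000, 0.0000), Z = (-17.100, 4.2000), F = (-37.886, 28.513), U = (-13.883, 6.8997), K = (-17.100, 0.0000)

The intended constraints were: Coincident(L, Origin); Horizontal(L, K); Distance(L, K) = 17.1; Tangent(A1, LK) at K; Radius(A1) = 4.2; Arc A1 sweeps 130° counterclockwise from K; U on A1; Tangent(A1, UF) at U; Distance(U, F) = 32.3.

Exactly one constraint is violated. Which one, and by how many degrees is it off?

Tangent(A1, UF) at U — off by 8.00°.

L = (0.00, 0.00) ✓; L.y = 0.00, K.y = 0.00 ✓; |LK| = 17.10 ✓; ∠(ZK, KL) = 90.00° ✓; |ZK| = 4.200 ✓; bearing(Z→U) − bearing(Z→K) = 130.0° ✓; |ZU| = 4.200 ✓; ∠(ZU, UF) = 82.00° ✗; |UF| = 32.30 ✓.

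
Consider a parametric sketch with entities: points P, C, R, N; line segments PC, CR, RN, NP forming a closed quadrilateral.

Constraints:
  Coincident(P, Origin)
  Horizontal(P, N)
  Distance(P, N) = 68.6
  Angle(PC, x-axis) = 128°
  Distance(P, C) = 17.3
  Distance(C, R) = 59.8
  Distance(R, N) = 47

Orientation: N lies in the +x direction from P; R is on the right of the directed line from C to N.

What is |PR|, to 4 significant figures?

42.67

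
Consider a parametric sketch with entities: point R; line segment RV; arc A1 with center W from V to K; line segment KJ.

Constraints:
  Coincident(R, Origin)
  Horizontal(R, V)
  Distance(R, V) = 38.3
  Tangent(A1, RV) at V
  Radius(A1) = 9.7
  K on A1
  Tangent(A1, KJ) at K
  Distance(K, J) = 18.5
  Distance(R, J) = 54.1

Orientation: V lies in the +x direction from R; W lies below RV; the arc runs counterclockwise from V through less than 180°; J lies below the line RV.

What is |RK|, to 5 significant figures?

35.980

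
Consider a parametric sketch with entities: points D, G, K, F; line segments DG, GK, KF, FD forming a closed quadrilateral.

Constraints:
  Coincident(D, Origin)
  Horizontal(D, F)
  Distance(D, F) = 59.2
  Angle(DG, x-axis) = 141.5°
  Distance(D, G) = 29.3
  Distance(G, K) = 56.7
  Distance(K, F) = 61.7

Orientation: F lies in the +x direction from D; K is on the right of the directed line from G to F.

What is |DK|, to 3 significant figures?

31.2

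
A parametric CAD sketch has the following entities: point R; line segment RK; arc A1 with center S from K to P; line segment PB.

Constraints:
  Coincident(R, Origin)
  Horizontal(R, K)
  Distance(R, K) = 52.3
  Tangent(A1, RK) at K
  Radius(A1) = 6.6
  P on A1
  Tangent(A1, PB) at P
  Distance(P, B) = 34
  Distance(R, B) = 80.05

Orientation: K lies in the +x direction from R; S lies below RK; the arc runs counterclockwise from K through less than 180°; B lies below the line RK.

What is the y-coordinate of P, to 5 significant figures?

-11.308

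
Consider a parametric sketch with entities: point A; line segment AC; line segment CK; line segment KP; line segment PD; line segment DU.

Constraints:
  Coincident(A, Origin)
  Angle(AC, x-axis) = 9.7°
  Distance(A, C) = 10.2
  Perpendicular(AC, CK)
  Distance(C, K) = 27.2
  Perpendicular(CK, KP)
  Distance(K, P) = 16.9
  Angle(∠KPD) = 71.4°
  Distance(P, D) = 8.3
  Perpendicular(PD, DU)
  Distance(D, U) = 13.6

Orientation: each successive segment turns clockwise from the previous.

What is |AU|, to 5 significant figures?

25.267

A is at the origin; AC runs at 9.7° with length 10.2, so C = (10.054, 1.7186). The perpendicularity gives CK at right angles to AC, so CK runs at -80.300°; with |CK| = 27.2, K = (14.637, -25.093). CK ⟂ KP, so KP runs at -170.30°; with |KP| = 16.9, P = (-2.0213, -27.940). ∠KPD = 71.4° gives PD at 81.100° from the x-axis; with |PD| = 8.3, D = (-0.73721, -19.740). PD ⟂ DU, so DU runs at -8.9000°; with |DU| = 13.6, U = (12.699, -21.844). Then |AU| = |U − A| = 25.267.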